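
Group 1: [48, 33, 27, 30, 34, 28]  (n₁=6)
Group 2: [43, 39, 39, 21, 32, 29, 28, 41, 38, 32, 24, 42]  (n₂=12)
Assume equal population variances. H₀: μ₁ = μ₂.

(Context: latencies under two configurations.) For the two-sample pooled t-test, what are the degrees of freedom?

degrees of freedom = 16

df = n₁ + n₂ − 2 = 6 + 12 − 2 = 16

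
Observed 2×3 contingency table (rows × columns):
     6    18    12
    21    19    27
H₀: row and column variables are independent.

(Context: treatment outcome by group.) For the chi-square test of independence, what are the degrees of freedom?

degrees of freedom = 2

df = (r−1)(c−1) = (2−1)·(3−1) = 2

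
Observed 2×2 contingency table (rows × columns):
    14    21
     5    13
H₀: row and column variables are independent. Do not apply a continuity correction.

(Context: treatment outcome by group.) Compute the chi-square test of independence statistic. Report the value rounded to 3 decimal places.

test statistic = 0.772

Row totals [35, 18], col totals [19, 34], n=53
χ² = (14−12.55)²/12.55 + (21−22.45)²/22.45 + (5−6.45)²/6.45 + (13−11.55)²/11.55 = 0.7721
df = 1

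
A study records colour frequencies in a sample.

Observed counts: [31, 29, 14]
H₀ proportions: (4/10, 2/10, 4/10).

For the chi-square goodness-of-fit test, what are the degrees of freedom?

degrees of freedom = 2

df = k − 1 = 3 − 1 = 2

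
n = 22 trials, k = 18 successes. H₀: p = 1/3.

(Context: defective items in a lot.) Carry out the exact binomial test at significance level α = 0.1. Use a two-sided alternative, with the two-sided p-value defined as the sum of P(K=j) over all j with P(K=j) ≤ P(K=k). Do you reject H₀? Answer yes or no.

Exact binomial: n=22, k=18, p₀=1/3=0.3333
P(X=j) = C(n,j)·p₀^j·(1−p₀)^(n−j); p = Σ P(X=j) over j with P(X=j) ≤ P(X=18)
p-value (two-sided) = 0.00000
At α=0.1: p < α → reject H₀

reject H₀: yes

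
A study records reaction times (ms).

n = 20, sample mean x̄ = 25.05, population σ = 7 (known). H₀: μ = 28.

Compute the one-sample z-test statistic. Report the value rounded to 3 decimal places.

test statistic = -1.885

SE = σ/√n = 7/√20 = 1.5652
z = (x̄−μ₀)/SE = (25.05−28)/1.5652 = -1.8847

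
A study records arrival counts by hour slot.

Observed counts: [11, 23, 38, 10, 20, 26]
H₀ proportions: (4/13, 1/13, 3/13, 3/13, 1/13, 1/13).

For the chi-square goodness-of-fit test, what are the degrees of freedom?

df = k − 1 = 6 − 1 = 5

degrees of freedom = 5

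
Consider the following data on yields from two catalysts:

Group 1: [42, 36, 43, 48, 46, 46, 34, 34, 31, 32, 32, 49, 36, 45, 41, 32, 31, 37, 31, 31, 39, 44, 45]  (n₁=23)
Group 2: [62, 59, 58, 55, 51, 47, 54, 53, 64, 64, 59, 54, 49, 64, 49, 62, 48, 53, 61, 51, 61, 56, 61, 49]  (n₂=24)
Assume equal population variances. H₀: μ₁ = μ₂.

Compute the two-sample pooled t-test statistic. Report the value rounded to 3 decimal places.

test statistic = -10.059

x̄₁=38.478, s₁=6.302, n₁=23
x̄₂=56.000, s₂=5.634, n₂=24
s_p² = [22·6.302² + 23·5.634²]/45 = 35.6386
SE = √(s_p²·(1/23+1/24)) = 1.7420
t = (38.478−56.000)/1.7420 = -10.0586
df = 45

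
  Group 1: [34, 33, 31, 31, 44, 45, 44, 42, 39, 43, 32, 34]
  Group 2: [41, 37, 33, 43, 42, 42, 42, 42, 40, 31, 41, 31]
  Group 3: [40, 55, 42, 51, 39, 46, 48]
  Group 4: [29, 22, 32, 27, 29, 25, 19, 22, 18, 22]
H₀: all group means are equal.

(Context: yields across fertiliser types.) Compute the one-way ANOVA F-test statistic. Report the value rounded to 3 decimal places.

Group means [37.67, 38.75, 45.86, 24.50], grand mean 36.171
SSB = Σnᵢ(x̄ᵢ−x̄)² = 2125.531; SSW = ΣΣ(x−x̄ᵢ)² = 986.274
MSB = 2125.531/3 = 708.5104; MSW = 986.274/37 = 26.6560
F = MSB/MSW = 26.5797
df = (3, 37)

test statistic = 26.580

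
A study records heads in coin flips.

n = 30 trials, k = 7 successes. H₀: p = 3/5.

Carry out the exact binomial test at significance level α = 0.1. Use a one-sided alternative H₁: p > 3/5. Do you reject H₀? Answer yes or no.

reject H₀: no

Exact binomial: n=30, k=7, p₀=3/5=0.6000
P(X≥7) from Σ C(n,i)·p₀^i·(1−p₀)^(n−i)
p-value (one-sided, H₁ greater) = 0.99999
At α=0.1: p ≥ α → fail to reject H₀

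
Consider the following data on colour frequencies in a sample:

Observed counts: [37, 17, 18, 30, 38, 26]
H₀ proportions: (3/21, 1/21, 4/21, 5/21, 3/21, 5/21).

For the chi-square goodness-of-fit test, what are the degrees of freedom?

df = k − 1 = 6 − 1 = 5

degrees of freedom = 5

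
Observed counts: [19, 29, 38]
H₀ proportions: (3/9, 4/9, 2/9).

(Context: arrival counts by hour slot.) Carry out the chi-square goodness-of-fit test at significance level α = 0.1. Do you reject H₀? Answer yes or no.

n = 86; E_i = n·p_i = [28.67, 38.22, 19.11]
χ² = (19−28.67)²/28.67 + (29−38.22)²/38.22 + (38−19.11)²/19.11 = 24.1541
df = 2
p-value (upper-tail) = 0.00001
At α=0.1: p < α → reject H₀

reject H₀: yes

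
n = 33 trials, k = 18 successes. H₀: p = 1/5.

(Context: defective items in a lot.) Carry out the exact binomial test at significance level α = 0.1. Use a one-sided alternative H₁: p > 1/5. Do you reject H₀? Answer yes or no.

Exact binomial: n=33, k=18, p₀=1/5=0.2000
P(X≥18) from Σ C(n,i)·p₀^i·(1−p₀)^(n−i)
p-value (one-sided, H₁ greater) = 0.00001
At α=0.1: p < α → reject H₀

reject H₀: yes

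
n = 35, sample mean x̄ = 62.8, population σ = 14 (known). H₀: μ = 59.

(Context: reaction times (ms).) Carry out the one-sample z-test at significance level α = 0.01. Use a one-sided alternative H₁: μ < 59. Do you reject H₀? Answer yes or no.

SE = σ/√n = 14/√35 = 2.3664
z = (x̄−μ₀)/SE = (62.8−59)/2.3664 = 1.6058
p-value (one-sided, H₁ less) = 0.94584
At α=0.01: p ≥ α → fail to reject H₀

reject H₀: no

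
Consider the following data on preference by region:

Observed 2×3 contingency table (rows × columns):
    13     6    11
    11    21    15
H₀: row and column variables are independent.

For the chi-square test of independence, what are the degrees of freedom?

degrees of freedom = 2

df = (r−1)(c−1) = (2−1)·(3−1) = 2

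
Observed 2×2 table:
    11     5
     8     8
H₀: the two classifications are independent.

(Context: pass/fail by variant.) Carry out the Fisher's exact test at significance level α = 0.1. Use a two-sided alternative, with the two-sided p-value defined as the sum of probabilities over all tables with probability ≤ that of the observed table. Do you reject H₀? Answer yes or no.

reject H₀: no

Margins: r₁=16, r₂=16, c₁=19, c₂=13, n=32
p_obs = C(16,11)·C(16,8)/C(32,19); sum pmf over tables with pmf ≤ p_obs
p-value (two-sided) = 0.47255
At α=0.1: p ≥ α → fail to reject H₀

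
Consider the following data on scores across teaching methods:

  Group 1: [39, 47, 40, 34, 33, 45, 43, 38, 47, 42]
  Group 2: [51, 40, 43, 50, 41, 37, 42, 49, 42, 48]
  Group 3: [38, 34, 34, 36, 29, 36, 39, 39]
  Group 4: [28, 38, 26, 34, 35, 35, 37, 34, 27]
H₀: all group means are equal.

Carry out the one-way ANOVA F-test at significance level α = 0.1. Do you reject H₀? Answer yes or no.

Group means [40.80, 44.30, 35.62, 32.67], grand mean 38.649
SSB = Σnᵢ(x̄ᵢ−x̄)² = 760.857; SSW = ΣΣ(x−x̄ᵢ)² = 665.575
MSB = 760.857/3 = 253.6191; MSW = 665.575/33 = 20.1689
F = MSB/MSW = 12.5747
df = (3, 33)
p-value (upper-tail) = 0.00001
At α=0.1: p < α → reject H₀

reject H₀: yes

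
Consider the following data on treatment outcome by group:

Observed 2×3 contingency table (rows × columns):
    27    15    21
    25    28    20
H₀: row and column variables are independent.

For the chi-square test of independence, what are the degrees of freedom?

df = (r−1)(c−1) = (2−1)·(3−1) = 2

degrees of freedom = 2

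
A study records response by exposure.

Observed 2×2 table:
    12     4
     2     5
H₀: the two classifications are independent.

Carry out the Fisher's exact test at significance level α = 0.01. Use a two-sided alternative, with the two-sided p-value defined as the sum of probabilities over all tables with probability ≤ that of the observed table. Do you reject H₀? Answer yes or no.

Margins: r₁=16, r₂=7, c₁=14, c₂=9, n=23
p_obs = C(16,12)·C(7,2)/C(23,14); sum pmf over tables with pmf ≤ p_obs
p-value (two-sided) = 0.06571
At α=0.01: p ≥ α → fail to reject H₀

reject H₀: no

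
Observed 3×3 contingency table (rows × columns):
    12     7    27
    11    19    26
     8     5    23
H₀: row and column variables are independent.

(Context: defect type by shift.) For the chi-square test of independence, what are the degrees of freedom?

degrees of freedom = 4

df = (r−1)(c−1) = (3−1)·(3−1) = 4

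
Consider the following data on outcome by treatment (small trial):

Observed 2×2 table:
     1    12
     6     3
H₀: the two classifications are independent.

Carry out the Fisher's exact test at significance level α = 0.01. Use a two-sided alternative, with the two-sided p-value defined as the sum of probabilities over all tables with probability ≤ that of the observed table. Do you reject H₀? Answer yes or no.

reject H₀: yes

Margins: r₁=13, r₂=9, c₁=7, c₂=15, n=22
p_obs = C(13,1)·C(9,6)/C(22,7); sum pmf over tables with pmf ≤ p_obs
p-value (two-sided) = 0.00661
At α=0.01: p < α → reject H₀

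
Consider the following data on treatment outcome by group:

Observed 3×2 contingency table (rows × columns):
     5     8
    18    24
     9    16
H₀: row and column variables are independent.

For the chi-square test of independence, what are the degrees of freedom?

degrees of freedom = 2

df = (r−1)(c−1) = (3−1)·(2−1) = 2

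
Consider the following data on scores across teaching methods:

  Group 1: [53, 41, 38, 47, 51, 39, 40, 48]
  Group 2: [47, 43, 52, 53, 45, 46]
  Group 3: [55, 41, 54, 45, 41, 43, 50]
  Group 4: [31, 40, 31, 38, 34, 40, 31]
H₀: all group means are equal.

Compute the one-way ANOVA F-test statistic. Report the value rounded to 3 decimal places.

Group means [44.62, 47.67, 47.00, 35.00], grand mean 43.464
SSB = Σnᵢ(x̄ᵢ−x̄)² = 705.756; SSW = ΣΣ(x−x̄ᵢ)² = 639.208
MSB = 705.756/3 = 235.2520; MSW = 639.208/24 = 26.6337
F = MSB/MSW = 8.8329
df = (3, 24)

test statistic = 8.833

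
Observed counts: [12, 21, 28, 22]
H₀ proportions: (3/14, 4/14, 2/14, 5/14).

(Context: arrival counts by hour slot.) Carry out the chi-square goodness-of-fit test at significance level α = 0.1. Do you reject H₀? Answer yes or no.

n = 83; E_i = n·p_i = [17.79, 23.71, 11.86, 29.64]
χ² = (12−17.79)²/17.79 + (21−23.71)²/23.71 + (28−11.86)²/11.86 + (22−29.64)²/29.64 = 26.1410
df = 3
p-value (upper-tail) = 0.00001
At α=0.1: p < α → reject H₀

reject H₀: yes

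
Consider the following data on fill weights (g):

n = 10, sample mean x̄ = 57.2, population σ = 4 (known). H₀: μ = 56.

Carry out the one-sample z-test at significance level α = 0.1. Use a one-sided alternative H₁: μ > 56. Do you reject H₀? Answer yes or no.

SE = σ/√n = 4/√10 = 1.2649
z = (x̄−μ₀)/SE = (57.2−56)/1.2649 = 0.9487
p-value (one-sided, H₁ greater) = 0.17139
At α=0.1: p ≥ α → fail to reject H₀

reject H₀: no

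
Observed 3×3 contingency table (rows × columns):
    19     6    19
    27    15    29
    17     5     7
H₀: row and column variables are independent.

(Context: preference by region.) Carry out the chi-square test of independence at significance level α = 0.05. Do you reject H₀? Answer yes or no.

reject H₀: no

Row totals [44, 71, 29], col totals [63, 26, 55], n=144
χ² = (19−19.25)²/19.25 + (6−7.94)²/7.94 + (19−16.81)²/16.81 + (27−31.06)²/31.06 + (15−12.82)²/12.82 + (29−27.12)²/27.12 + (17−12.69)²/12.69 + (5−5.24)²/5.24 + (7−11.08)²/11.08 = 4.7752
df = 4
p-value (upper-tail) = 0.31115
At α=0.05: p ≥ α → fail to reject H₀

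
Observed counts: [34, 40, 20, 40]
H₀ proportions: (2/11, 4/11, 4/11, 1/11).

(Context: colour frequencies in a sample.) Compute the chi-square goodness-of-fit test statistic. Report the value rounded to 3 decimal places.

n = 134; E_i = n·p_i = [24.36, 48.73, 48.73, 12.18]
χ² = (34−24.36)²/24.36 + (40−48.73)²/48.73 + (20−48.73)²/48.73 + (40−12.18)²/12.18 = 85.8358
df = 3

test statistic = 85.836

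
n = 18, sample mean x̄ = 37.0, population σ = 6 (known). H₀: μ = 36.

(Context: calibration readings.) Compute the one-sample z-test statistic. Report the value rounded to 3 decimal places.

test statistic = 0.707

SE = σ/√n = 6/√18 = 1.4142
z = (x̄−μ₀)/SE = (37.0−36)/1.4142 = 0.7071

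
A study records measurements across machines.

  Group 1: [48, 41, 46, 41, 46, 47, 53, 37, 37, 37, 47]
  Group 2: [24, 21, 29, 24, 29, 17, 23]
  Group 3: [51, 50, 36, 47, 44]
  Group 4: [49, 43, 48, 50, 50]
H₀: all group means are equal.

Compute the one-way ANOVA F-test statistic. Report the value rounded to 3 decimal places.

Group means [43.64, 23.86, 45.60, 48.00], grand mean 39.821
SSB = Σnᵢ(x̄ᵢ−x̄)² = 2445.505; SSW = ΣΣ(x−x̄ᵢ)² = 574.603
MSB = 2445.505/3 = 815.1682; MSW = 574.603/24 = 23.9418
F = MSB/MSW = 34.0479
df = (3, 24)

test statistic = 34.048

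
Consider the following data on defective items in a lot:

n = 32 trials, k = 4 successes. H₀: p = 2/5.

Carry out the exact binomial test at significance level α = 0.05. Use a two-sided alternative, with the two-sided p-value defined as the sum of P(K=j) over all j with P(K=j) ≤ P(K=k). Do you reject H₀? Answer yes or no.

Exact binomial: n=32, k=4, p₀=2/5=0.4000
P(X=j) = C(n,j)·p₀^j·(1−p₀)^(n−j); p = Σ P(X=j) over j with P(X=j) ≤ P(X=4)
p-value (two-sided) = 0.00096
At α=0.05: p < α → reject H₀

reject H₀: yes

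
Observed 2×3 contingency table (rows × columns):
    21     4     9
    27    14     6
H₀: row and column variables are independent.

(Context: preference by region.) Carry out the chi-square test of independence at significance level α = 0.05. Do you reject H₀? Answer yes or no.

Row totals [34, 47], col totals [48, 18, 15], n=81
χ² = (21−20.15)²/20.15 + (4−7.56)²/7.56 + (9−6.30)²/6.30 + (27−27.85)²/27.85 + (14−10.44)²/10.44 + (6−8.70)²/8.70 = 4.9466
df = 2
p-value (upper-tail) = 0.08431
At α=0.05: p ≥ α → fail to reject H₀

reject H₀: no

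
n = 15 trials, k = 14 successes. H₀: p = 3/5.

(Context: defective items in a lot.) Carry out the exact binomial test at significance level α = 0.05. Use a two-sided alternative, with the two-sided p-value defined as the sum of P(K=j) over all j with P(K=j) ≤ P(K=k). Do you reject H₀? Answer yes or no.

reject H₀: yes

Exact binomial: n=15, k=14, p₀=3/5=0.6000
P(X=j) = C(n,j)·p₀^j·(1−p₀)^(n−j); p = Σ P(X=j) over j with P(X=j) ≤ P(X=14)
p-value (two-sided) = 0.00710
At α=0.05: p < α → reject H₀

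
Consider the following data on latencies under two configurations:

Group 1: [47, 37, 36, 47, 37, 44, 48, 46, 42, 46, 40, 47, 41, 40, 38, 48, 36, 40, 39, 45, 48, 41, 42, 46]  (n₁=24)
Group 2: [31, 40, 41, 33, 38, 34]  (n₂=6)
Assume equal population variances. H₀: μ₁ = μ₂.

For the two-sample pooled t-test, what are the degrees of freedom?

degrees of freedom = 28

df = n₁ + n₂ − 2 = 24 + 6 − 2 = 28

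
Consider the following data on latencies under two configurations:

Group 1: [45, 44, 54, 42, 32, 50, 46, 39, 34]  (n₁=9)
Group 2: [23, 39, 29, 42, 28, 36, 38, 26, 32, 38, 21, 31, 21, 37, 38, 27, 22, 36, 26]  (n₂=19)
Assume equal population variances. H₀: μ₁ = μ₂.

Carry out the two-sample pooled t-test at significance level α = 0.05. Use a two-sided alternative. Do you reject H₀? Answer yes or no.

x̄₁=42.889, s₁=7.097, n₁=9
x̄₂=31.053, s₂=6.843, n₂=19
s_p² = [8·7.097² + 18·6.843²]/26 = 47.9168
SE = √(s_p²·(1/9+1/19)) = 2.8011
t = (42.889−31.053)/2.8011 = 4.2256
df = 26
p-value (two-sided) = 0.00026
At α=0.05: p < α → reject H₀

reject H₀: yes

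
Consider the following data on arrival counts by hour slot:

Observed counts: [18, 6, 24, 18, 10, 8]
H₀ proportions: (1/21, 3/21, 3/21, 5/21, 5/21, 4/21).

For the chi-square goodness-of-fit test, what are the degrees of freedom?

df = k − 1 = 6 − 1 = 5

degrees of freedom = 5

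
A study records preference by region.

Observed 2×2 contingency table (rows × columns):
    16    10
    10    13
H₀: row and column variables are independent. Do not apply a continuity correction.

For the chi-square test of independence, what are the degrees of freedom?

degrees of freedom = 1

df = (r−1)(c−1) = (2−1)·(2−1) = 1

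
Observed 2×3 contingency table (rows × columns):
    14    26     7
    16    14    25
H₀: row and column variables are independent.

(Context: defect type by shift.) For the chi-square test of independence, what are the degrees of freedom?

df = (r−1)(c−1) = (2−1)·(3−1) = 2

degrees of freedom = 2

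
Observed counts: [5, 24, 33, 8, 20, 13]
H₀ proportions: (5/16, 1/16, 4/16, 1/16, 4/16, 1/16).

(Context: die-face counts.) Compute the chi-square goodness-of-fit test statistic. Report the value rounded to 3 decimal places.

test statistic = 81.272

n = 103; E_i = n·p_i = [32.19, 6.44, 25.75, 6.44, 25.75, 6.44]
χ² = (5−32.19)²/32.19 + (24−6.44)²/6.44 + (33−25.75)²/25.75 + (8−6.44)²/6.44 + (20−25.75)²/25.75 + (13−6.44)²/6.44 = 81.2718
df = 5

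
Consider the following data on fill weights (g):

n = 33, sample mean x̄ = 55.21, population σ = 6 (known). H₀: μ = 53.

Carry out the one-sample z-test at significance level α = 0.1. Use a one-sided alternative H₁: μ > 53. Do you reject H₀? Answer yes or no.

reject H₀: yes

SE = σ/√n = 6/√33 = 1.0445
z = (x̄−μ₀)/SE = (55.21−53)/1.0445 = 2.1159
p-value (one-sided, H₁ greater) = 0.01718
At α=0.1: p < α → reject H₀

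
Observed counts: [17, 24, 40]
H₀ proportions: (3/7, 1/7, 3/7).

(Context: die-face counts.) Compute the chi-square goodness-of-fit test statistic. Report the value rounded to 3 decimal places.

n = 81; E_i = n·p_i = [34.71, 11.57, 34.71]
χ² = (17−34.71)²/34.71 + (24−11.57)²/11.57 + (40−34.71)²/34.71 = 23.1934
df = 2

test statistic = 23.193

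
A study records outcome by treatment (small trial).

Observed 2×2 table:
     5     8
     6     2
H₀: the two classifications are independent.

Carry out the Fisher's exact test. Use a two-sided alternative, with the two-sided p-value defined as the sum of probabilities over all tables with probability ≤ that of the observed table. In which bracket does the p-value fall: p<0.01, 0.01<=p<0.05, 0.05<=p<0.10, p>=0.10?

p-value bracket: p>=0.10

Margins: r₁=13, r₂=8, c₁=11, c₂=10, n=21
p_obs = C(13,5)·C(8,6)/C(21,11); sum pmf over tables with pmf ≤ p_obs
p-value (two-sided) = 0.18266
→ bracket: p>=0.10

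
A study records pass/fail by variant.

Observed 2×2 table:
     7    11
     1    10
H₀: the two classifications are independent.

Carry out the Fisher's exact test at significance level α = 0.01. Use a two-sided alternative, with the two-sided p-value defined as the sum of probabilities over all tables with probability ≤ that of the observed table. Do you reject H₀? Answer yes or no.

reject H₀: no

Margins: r₁=18, r₂=11, c₁=8, c₂=21, n=29
p_obs = C(18,7)·C(11,1)/C(29,8); sum pmf over tables with pmf ≤ p_obs
p-value (two-sided) = 0.10965
At α=0.01: p ≥ α → fail to reject H₀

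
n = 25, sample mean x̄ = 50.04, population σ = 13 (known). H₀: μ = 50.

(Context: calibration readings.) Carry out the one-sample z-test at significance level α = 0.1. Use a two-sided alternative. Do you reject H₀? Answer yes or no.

SE = σ/√n = 13/√25 = 2.6000
z = (x̄−μ₀)/SE = (50.04−50)/2.6000 = 0.0154
p-value (two-sided) = 0.98773
At α=0.1: p ≥ α → fail to reject H₀

reject H₀: no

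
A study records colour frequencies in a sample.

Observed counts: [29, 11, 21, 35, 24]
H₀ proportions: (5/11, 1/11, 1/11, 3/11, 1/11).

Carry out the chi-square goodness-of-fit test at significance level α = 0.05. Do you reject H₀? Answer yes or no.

reject H₀: yes

n = 120; E_i = n·p_i = [54.55, 10.91, 10.91, 32.73, 10.91]
χ² = (29−54.55)²/54.55 + (11−10.91)²/10.91 + (21−10.91)²/10.91 + (35−32.73)²/32.73 + (24−10.91)²/10.91 = 37.1656
df = 4
p-value (upper-tail) = 0.00000
At α=0.05: p < α → reject H₀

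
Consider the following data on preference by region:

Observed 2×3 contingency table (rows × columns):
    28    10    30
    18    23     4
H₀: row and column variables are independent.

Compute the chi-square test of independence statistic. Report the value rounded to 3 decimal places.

Row totals [68, 45], col totals [46, 33, 34], n=113
χ² = (28−27.68)²/27.68 + (10−19.86)²/19.86 + (30−20.46)²/20.46 + (18−18.32)²/18.32 + (23−13.14)²/13.14 + (4−13.54)²/13.54 = 23.4683
df = 2

test statistic = 23.468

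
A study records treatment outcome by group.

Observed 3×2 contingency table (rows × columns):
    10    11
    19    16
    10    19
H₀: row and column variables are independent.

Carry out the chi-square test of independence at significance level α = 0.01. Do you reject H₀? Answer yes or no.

Row totals [21, 35, 29], col totals [39, 46], n=85
χ² = (10−9.64)²/9.64 + (11−11.36)²/11.36 + (19−16.06)²/16.06 + (16−18.94)²/18.94 + (10−13.31)²/13.31 + (19−15.69)²/15.69 = 2.5386
df = 2
p-value (upper-tail) = 0.28103
At α=0.01: p ≥ α → fail to reject H₀

reject H₀: no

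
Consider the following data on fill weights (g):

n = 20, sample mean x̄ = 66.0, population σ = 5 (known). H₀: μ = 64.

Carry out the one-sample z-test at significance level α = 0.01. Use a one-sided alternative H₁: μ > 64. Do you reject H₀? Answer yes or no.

SE = σ/√n = 5/√20 = 1.1180
z = (x̄−μ₀)/SE = (66.0−64)/1.1180 = 1.7889
p-value (one-sided, H₁ greater) = 0.03682
At α=0.01: p ≥ α → fail to reject H₀

reject H₀: no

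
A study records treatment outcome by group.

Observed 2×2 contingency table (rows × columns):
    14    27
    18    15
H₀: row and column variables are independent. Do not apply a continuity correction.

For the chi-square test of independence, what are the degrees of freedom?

df = (r−1)(c−1) = (2−1)·(2−1) = 1

degrees of freedom = 1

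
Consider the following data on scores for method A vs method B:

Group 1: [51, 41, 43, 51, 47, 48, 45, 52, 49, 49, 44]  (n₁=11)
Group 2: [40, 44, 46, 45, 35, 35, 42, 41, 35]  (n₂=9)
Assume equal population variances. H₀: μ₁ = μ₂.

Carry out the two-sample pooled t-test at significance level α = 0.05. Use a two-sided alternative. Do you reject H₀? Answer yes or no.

reject H₀: yes

x̄₁=47.273, s₁=3.608, n₁=11
x̄₂=40.333, s₂=4.416, n₂=9
s_p² = [10·3.608² + 8·4.416²]/18 = 15.8990
SE = √(s_p²·(1/11+1/9)) = 1.7922
t = (47.273−40.333)/1.7922 = 3.8720
df = 18
p-value (two-sided) = 0.00112
At α=0.05: p < α → reject H₀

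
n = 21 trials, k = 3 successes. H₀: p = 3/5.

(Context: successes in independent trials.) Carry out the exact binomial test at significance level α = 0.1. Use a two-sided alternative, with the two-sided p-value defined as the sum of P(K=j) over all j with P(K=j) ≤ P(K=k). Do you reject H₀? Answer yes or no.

reject H₀: yes

Exact binomial: n=21, k=3, p₀=3/5=0.6000
P(X=j) = C(n,j)·p₀^j·(1−p₀)^(n−j); p = Σ P(X=j) over j with P(X=j) ≤ P(X=3)
p-value (two-sided) = 0.00002
At α=0.1: p < α → reject H₀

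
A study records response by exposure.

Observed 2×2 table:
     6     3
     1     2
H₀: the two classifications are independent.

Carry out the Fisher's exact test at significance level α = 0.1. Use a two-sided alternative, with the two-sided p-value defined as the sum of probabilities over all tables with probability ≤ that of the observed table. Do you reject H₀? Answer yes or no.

reject H₀: no

Margins: r₁=9, r₂=3, c₁=7, c₂=5, n=12
p_obs = C(9,6)·C(3,1)/C(12,7); sum pmf over tables with pmf ≤ p_obs
p-value (two-sided) = 0.52273
At α=0.1: p ≥ α → fail to reject H₀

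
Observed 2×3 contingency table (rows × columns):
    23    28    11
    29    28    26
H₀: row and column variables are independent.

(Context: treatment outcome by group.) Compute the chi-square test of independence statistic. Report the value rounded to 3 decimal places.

test statistic = 3.812

Row totals [62, 83], col totals [52, 56, 37], n=145
χ² = (23−22.23)²/22.23 + (28−23.94)²/23.94 + (11−15.82)²/15.82 + (29−29.77)²/29.77 + (28−32.06)²/32.06 + (26−21.18)²/21.18 = 3.8120
df = 2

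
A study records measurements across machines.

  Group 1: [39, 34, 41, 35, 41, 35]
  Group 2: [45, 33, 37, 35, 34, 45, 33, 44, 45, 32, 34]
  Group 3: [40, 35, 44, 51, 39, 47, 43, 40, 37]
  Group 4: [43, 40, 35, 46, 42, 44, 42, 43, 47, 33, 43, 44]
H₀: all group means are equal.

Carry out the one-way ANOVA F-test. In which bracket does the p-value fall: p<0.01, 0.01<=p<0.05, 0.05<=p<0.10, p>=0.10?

Group means [37.50, 37.91, 41.78, 41.83], grand mean 40.000
SSB = Σnᵢ(x̄ᵢ−x̄)² = 154.369; SSW = ΣΣ(x−x̄ᵢ)² = 749.631
MSB = 154.369/3 = 51.4562; MSW = 749.631/34 = 22.0480
F = MSB/MSW = 2.3338
df = (3, 34)
p-value (upper-tail) = 0.09136
→ bracket: 0.05<=p<0.10

p-value bracket: 0.05<=p<0.10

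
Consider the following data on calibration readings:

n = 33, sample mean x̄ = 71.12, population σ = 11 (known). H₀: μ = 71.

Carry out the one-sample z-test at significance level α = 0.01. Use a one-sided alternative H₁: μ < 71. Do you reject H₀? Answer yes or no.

reject H₀: no

SE = σ/√n = 11/√33 = 1.9149
z = (x̄−μ₀)/SE = (71.12−71)/1.9149 = 0.0627
p-value (one-sided, H₁ less) = 0.52498
At α=0.01: p ≥ α → fail to reject H₀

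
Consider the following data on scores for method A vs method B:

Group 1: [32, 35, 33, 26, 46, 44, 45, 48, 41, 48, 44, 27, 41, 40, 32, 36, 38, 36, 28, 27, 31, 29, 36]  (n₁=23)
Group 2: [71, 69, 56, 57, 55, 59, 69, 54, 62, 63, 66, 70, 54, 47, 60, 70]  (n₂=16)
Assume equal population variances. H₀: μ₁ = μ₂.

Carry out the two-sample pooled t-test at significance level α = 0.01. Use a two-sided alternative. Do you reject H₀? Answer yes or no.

x̄₁=36.652, s₁=7.069, n₁=23
x̄₂=61.375, s₂=7.274, n₂=16
s_p² = [22·7.069² + 15·7.274²]/37 = 51.1613
SE = √(s_p²·(1/23+1/16)) = 2.3285
t = (36.652−61.375)/2.3285 = -10.6174
df = 37
p-value (two-sided) = 0.00000
At α=0.01: p < α → reject H₀

reject H₀: yes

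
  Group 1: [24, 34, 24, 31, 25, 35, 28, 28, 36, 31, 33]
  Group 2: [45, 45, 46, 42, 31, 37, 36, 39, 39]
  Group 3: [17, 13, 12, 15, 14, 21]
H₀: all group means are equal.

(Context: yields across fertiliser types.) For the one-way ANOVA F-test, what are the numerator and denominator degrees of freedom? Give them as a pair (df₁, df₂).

degrees of freedom = [2, 23]

k = 3 groups, N = 26 total
df = (k−1, N−k) = (3−1, 26−3) = (2, 23)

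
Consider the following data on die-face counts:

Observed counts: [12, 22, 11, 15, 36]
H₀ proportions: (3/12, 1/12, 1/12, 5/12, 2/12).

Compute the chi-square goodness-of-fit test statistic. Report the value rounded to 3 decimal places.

test statistic = 72.250

n = 96; E_i = n·p_i = [24.00, 8.00, 8.00, 40.00, 16.00]
χ² = (12−24.00)²/24.00 + (22−8.00)²/8.00 + (11−8.00)²/8.00 + (15−40.00)²/40.00 + (36−16.00)²/16.00 = 72.2500
df = 4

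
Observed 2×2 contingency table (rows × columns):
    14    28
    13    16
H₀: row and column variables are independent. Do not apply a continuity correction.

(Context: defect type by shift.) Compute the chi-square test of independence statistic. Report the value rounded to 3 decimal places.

test statistic = 0.962

Row totals [42, 29], col totals [27, 44], n=71
χ² = (14−15.97)²/15.97 + (28−26.03)²/26.03 + (13−11.03)²/11.03 + (16−17.97)²/17.97 = 0.9617
df = 1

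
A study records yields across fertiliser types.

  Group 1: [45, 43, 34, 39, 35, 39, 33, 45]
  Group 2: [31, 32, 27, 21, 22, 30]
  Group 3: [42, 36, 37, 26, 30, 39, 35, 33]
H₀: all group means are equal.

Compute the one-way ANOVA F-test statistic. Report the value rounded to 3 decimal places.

test statistic = 10.292

Group means [39.12, 27.17, 34.75], grand mean 34.273
SSB = Σnᵢ(x̄ᵢ−x̄)² = 493.155; SSW = ΣΣ(x−x̄ᵢ)² = 455.208
MSB = 493.155/2 = 246.5777; MSW = 455.208/19 = 23.9583
F = MSB/MSW = 10.2919
df = (2, 19)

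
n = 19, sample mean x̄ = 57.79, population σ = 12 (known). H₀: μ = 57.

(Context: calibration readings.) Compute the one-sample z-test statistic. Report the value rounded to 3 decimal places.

SE = σ/√n = 12/√19 = 2.7530
z = (x̄−μ₀)/SE = (57.79−57)/2.7530 = 0.2870

test statistic = 0.287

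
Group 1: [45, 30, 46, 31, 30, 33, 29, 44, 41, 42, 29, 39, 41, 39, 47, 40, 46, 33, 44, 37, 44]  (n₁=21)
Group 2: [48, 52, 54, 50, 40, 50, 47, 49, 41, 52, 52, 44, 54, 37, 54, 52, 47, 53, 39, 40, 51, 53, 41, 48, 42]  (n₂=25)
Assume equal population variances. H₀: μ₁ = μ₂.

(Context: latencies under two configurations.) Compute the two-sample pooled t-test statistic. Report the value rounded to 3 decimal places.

x̄₁=38.571, s₁=6.281, n₁=21
x̄₂=47.600, s₂=5.470, n₂=25
s_p² = [20·6.281² + 24·5.470²]/44 = 34.2532
SE = √(s_p²·(1/21+1/25)) = 1.7324
t = (38.571−47.600)/1.7324 = -5.2116
df = 44

test statistic = -5.212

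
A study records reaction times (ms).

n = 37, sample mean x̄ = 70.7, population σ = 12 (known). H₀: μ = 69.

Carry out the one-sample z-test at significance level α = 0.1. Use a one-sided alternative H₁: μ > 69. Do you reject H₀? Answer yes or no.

SE = σ/√n = 12/√37 = 1.9728
z = (x̄−μ₀)/SE = (70.7−69)/1.9728 = 0.8617
p-value (one-sided, H₁ greater) = 0.19442
At α=0.1: p ≥ α → fail to reject H₀

reject H₀: no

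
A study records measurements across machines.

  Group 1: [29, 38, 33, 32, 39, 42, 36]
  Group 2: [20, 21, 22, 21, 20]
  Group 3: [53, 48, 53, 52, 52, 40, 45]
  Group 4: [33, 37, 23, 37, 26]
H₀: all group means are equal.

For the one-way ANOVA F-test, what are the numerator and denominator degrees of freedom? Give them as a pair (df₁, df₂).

degrees of freedom = [3, 20]

k = 4 groups, N = 24 total
df = (k−1, N−k) = (4−1, 24−4) = (3, 20)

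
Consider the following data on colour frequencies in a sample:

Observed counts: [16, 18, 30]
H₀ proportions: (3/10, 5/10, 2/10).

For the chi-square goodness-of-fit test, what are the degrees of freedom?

df = k − 1 = 3 − 1 = 2

degrees of freedom = 2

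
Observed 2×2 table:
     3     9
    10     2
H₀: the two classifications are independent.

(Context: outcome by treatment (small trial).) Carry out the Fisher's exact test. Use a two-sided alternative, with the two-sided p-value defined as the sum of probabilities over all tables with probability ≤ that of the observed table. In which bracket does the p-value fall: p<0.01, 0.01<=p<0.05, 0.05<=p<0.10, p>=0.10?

p-value bracket: 0.01<=p<0.05

Margins: r₁=12, r₂=12, c₁=13, c₂=11, n=24
p_obs = C(12,3)·C(12,10)/C(24,13); sum pmf over tables with pmf ≤ p_obs
p-value (two-sided) = 0.01228
→ bracket: 0.01<=p<0.05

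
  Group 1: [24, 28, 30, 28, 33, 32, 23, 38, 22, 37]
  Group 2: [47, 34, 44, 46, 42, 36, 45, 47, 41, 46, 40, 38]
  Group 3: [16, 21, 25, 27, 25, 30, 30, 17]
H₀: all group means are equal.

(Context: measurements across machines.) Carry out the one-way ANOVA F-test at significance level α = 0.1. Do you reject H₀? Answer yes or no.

reject H₀: yes

Group means [29.50, 42.17, 23.88], grand mean 33.067
SSB = Σnᵢ(x̄ᵢ−x̄)² = 1796.825; SSW = ΣΣ(x−x̄ᵢ)² = 701.042
MSB = 1796.825/2 = 898.4125; MSW = 701.042/27 = 25.9645
F = MSB/MSW = 34.6016
df = (2, 27)
p-value (upper-tail) = 0.00000
At α=0.1: p < α → reject H₀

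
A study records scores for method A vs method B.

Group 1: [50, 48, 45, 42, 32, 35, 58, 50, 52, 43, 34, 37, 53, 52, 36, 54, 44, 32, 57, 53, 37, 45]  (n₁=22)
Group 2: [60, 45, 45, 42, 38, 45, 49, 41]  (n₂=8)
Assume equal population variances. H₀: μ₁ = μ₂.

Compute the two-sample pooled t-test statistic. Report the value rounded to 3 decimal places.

test statistic = -0.204

x̄₁=44.955, s₁=8.341, n₁=22
x̄₂=45.625, s₂=6.675, n₂=8
s_p² = [21·8.341² + 7·6.675²]/28 = 63.3153
SE = √(s_p²·(1/22+1/8)) = 3.2852
t = (44.955−45.625)/3.2852 = -0.2041
df = 28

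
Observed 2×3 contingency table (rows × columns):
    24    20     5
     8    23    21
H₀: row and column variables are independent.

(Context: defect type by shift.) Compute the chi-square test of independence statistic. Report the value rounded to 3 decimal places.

test statistic = 17.982

Row totals [49, 52], col totals [32, 43, 26], n=101
χ² = (24−15.52)²/15.52 + (20−20.86)²/20.86 + (5−12.61)²/12.61 + (8−16.48)²/16.48 + (23−22.14)²/22.14 + (21−13.39)²/13.39 = 17.9822
df = 2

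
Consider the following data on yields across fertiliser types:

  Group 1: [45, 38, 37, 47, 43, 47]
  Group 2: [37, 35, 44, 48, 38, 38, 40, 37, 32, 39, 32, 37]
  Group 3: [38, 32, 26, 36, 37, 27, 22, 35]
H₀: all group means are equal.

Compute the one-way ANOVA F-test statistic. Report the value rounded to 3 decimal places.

test statistic = 9.085

Group means [42.83, 38.08, 31.62], grand mean 37.192
SSB = Σnᵢ(x̄ᵢ−x̄)² = 448.413; SSW = ΣΣ(x−x̄ᵢ)² = 567.625
MSB = 448.413/2 = 224.2067; MSW = 567.625/23 = 24.6793
F = MSB/MSW = 9.0848
df = (2, 23)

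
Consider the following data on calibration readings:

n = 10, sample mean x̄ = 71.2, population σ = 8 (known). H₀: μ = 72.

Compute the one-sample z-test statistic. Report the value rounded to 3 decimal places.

test statistic = -0.316

SE = σ/√n = 8/√10 = 2.5298
z = (x̄−μ₀)/SE = (71.2−72)/2.5298 = -0.3162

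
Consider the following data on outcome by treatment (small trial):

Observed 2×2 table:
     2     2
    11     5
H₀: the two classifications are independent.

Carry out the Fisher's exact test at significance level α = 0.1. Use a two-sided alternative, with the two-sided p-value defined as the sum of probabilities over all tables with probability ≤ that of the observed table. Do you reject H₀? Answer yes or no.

reject H₀: no

Margins: r₁=4, r₂=16, c₁=13, c₂=7, n=20
p_obs = C(4,2)·C(16,11)/C(20,13); sum pmf over tables with pmf ≤ p_obs
p-value (two-sided) = 0.58679
At α=0.1: p ≥ α → fail to reject H₀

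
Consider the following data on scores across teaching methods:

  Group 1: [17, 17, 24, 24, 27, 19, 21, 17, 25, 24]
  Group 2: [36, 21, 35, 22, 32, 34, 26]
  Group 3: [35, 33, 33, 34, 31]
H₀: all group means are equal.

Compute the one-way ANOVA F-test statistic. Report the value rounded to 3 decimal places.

test statistic = 13.450

Group means [21.50, 29.43, 33.20], grand mean 26.682
SSB = Σnᵢ(x̄ᵢ−x̄)² = 533.758; SSW = ΣΣ(x−x̄ᵢ)² = 377.014
MSB = 533.758/2 = 266.8792; MSW = 377.014/19 = 19.8429
F = MSB/MSW = 13.4496
df = (2, 19)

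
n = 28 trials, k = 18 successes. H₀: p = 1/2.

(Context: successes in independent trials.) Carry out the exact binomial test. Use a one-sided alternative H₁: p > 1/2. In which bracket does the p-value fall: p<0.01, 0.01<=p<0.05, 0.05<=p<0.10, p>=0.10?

Exact binomial: n=28, k=18, p₀=1/2=0.5000
P(X≥18) from Σ C(n,i)·p₀^i·(1−p₀)^(n−i)
p-value (one-sided, H₁ greater) = 0.09247
→ bracket: 0.05<=p<0.10

p-value bracket: 0.05<=p<0.10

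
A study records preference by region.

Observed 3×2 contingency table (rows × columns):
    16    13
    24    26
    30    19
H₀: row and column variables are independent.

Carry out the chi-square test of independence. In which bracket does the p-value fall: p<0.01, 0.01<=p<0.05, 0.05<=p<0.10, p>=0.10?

Row totals [29, 50, 49], col totals [70, 58], n=128
χ² = (16−15.86)²/15.86 + (13−13.14)²/13.14 + (24−27.34)²/27.34 + (26−22.66)²/22.66 + (30−26.80)²/26.80 + (19−22.20)²/22.20 = 1.7501
df = 2
p-value (upper-tail) = 0.41684
→ bracket: p>=0.10

p-value bracket: p>=0.10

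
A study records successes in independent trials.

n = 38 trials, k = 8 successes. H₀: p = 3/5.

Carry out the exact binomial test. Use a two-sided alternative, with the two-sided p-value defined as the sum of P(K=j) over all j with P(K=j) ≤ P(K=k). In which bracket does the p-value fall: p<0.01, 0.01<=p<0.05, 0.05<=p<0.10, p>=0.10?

p-value bracket: p<0.01

Exact binomial: n=38, k=8, p₀=3/5=0.6000
P(X=j) = C(n,j)·p₀^j·(1−p₀)^(n−j); p = Σ P(X=j) over j with P(X=j) ≤ P(X=8)
p-value (two-sided) = 0.00000
→ bracket: p<0.01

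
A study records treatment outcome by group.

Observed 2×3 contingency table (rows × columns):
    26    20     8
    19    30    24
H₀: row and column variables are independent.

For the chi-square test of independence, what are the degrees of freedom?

degrees of freedom = 2

df = (r−1)(c−1) = (2−1)·(3−1) = 2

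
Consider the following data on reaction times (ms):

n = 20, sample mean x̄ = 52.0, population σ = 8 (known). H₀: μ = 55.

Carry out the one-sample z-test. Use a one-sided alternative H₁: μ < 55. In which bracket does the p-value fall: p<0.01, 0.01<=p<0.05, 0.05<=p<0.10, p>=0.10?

SE = σ/√n = 8/√20 = 1.7889
z = (x̄−μ₀)/SE = (52.0−55)/1.7889 = -1.6771
p-value (one-sided, H₁ less) = 0.04677
→ bracket: 0.01<=p<0.05

p-value bracket: 0.01<=p<0.05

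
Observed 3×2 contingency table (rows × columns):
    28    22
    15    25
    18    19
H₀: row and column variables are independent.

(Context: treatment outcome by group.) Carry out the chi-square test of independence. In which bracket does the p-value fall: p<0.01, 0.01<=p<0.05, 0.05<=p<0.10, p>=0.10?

p-value bracket: p>=0.10

Row totals [50, 40, 37], col totals [61, 66], n=127
χ² = (28−24.02)²/24.02 + (22−25.98)²/25.98 + (15−19.21)²/19.21 + (25−20.79)²/20.79 + (18−17.77)²/17.77 + (19−19.23)²/19.23 = 3.0549
df = 2
p-value (upper-tail) = 0.21709
→ bracket: p>=0.10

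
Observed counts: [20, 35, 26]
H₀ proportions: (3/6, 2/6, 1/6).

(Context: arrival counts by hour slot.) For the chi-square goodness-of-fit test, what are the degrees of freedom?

df = k − 1 = 3 − 1 = 2

degrees of freedom = 2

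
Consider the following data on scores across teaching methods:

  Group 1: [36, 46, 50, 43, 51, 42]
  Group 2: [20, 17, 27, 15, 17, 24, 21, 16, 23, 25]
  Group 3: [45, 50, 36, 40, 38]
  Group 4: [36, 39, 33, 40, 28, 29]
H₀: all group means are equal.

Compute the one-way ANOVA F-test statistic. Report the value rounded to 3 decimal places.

test statistic = 37.477

Group means [44.67, 20.50, 41.80, 34.17], grand mean 32.852
SSB = Σnᵢ(x̄ᵢ−x̄)² = 2773.941; SSW = ΣΣ(x−x̄ᵢ)² = 567.467
MSB = 2773.941/3 = 924.6469; MSW = 567.467/23 = 24.6725
F = MSB/MSW = 37.4769
df = (3, 23)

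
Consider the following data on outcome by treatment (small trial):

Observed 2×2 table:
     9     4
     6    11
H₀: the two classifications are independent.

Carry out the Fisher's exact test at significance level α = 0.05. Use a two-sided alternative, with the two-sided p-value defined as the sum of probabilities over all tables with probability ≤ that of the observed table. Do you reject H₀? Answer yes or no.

reject H₀: no

Margins: r₁=13, r₂=17, c₁=15, c₂=15, n=30
p_obs = C(13,9)·C(17,6)/C(30,15); sum pmf over tables with pmf ≤ p_obs
p-value (two-sided) = 0.13942
At α=0.05: p ≥ α → fail to reject H₀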